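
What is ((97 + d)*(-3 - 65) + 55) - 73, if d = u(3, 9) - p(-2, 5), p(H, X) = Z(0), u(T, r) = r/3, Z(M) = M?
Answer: -6818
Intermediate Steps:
u(T, r) = r/3 (u(T, r) = r*(1/3) = r/3)
p(H, X) = 0
d = 3 (d = (1/3)*9 - 1*0 = 3 + 0 = 3)
((97 + d)*(-3 - 65) + 55) - 73 = ((97 + 3)*(-3 - 65) + 55) - 73 = (100*(-68) + 55) - 73 = (-6800 + 55) - 73 = -6745 - 73 = -6818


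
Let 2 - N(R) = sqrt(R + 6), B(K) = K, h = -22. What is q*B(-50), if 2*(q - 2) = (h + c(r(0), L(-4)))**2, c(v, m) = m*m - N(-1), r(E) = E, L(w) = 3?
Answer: -5850 + 750*sqrt(5) ≈ -4173.0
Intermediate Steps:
N(R) = 2 - sqrt(6 + R) (N(R) = 2 - sqrt(R + 6) = 2 - sqrt(6 + R))
c(v, m) = -2 + sqrt(5) + m**2 (c(v, m) = m*m - (2 - sqrt(6 - 1)) = m**2 - (2 - sqrt(5)) = m**2 + (-2 + sqrt(5)) = -2 + sqrt(5) + m**2)
q = 2 + (-15 + sqrt(5))**2/2 (q = 2 + (-22 + (-2 + sqrt(5) + 3**2))**2/2 = 2 + (-22 + (-2 + sqrt(5) + 9))**2/2 = 2 + (-22 + (7 + sqrt(5)))**2/2 = 2 + (-15 + sqrt(5))**2/2 ≈ 83.459)
q*B(-50) = (117 - 15*sqrt(5))*(-50) = -5850 + 750*sqrt(5)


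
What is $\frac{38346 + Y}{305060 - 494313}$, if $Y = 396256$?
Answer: $- \frac{434602}{189253} \approx -2.2964$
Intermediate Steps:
$\frac{38346 + Y}{305060 - 494313} = \frac{38346 + 396256}{305060 - 494313} = \frac{434602}{-189253} = 434602 \left(- \frac{1}{189253}\right) = - \frac{434602}{189253}$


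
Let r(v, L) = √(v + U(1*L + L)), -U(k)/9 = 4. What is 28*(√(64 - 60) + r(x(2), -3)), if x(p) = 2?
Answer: 56 + 28*I*√34 ≈ 56.0 + 163.27*I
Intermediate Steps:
U(k) = -36 (U(k) = -9*4 = -36)
r(v, L) = √(-36 + v) (r(v, L) = √(v - 36) = √(-36 + v))
28*(√(64 - 60) + r(x(2), -3)) = 28*(√(64 - 60) + √(-36 + 2)) = 28*(√4 + √(-34)) = 28*(2 + I*√34) = 56 + 28*I*√34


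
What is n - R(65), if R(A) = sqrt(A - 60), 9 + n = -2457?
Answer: -2466 - sqrt(5) ≈ -2468.2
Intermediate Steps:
n = -2466 (n = -9 - 2457 = -2466)
R(A) = sqrt(-60 + A)
n - R(65) = -2466 - sqrt(-60 + 65) = -2466 - sqrt(5)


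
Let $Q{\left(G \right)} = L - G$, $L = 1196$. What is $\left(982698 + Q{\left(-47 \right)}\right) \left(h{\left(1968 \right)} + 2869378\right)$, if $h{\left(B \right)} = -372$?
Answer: $2822932632646$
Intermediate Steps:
$Q{\left(G \right)} = 1196 - G$
$\left(982698 + Q{\left(-47 \right)}\right) \left(h{\left(1968 \right)} + 2869378\right) = \left(982698 + \left(1196 - -47\right)\right) \left(-372 + 2869378\right) = \left(982698 + \left(1196 + 47\right)\right) 2869006 = \left(982698 + 1243\right) 2869006 = 983941 \cdot 2869006 = 2822932632646$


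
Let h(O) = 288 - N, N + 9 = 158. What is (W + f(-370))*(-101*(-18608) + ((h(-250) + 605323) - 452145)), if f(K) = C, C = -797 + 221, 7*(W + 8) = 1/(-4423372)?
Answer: -36757247295518325/30963604 ≈ -1.1871e+9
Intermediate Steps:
N = 149 (N = -9 + 158 = 149)
h(O) = 139 (h(O) = 288 - 1*149 = 288 - 149 = 139)
W = -247708833/30963604 (W = -8 + (1/7)/(-4423372) = -8 + (1/7)*(-1/4423372) = -8 - 1/30963604 = -247708833/30963604 ≈ -8.0000)
C = -576
f(K) = -576
(W + f(-370))*(-101*(-18608) + ((h(-250) + 605323) - 452145)) = (-247708833/30963604 - 576)*(-101*(-18608) + ((139 + 605323) - 452145)) = -18082744737*(1879408 + (605462 - 452145))/30963604 = -18082744737*(1879408 + 153317)/30963604 = -18082744737/30963604*2032725 = -36757247295518325/30963604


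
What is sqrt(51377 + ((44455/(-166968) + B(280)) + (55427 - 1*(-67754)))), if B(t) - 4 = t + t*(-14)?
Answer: sqrt(132361377670158)/27828 ≈ 413.43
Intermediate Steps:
B(t) = 4 - 13*t (B(t) = 4 + (t + t*(-14)) = 4 + (t - 14*t) = 4 - 13*t)
sqrt(51377 + ((44455/(-166968) + B(280)) + (55427 - 1*(-67754)))) = sqrt(51377 + ((44455/(-166968) + (4 - 13*280)) + (55427 - 1*(-67754)))) = sqrt(51377 + ((44455*(-1/166968) + (4 - 3640)) + (55427 + 67754))) = sqrt(51377 + ((-44455/166968 - 3636) + 123181)) = sqrt(51377 + (-607140103/166968 + 123181)) = sqrt(51377 + 19960145105/166968) = sqrt(28538460041/166968) = sqrt(132361377670158)/27828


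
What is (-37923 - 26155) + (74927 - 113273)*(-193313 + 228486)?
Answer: -1348807936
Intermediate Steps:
(-37923 - 26155) + (74927 - 113273)*(-193313 + 228486) = -64078 - 38346*35173 = -64078 - 1348743858 = -1348807936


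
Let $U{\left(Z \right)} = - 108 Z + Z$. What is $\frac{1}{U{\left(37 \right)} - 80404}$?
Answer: $- \frac{1}{84363} \approx -1.1854 \cdot 10^{-5}$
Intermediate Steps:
$U{\left(Z \right)} = - 107 Z$
$\frac{1}{U{\left(37 \right)} - 80404} = \frac{1}{\left(-107\right) 37 - 80404} = \frac{1}{-3959 - 80404} = \frac{1}{-84363} = - \frac{1}{84363}$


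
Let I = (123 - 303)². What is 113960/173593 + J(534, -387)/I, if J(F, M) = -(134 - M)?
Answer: 514551721/803487600 ≈ 0.64040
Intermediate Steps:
J(F, M) = -134 + M
I = 32400 (I = (-180)² = 32400)
113960/173593 + J(534, -387)/I = 113960/173593 + (-134 - 387)/32400 = 113960*(1/173593) - 521*1/32400 = 16280/24799 - 521/32400 = 514551721/803487600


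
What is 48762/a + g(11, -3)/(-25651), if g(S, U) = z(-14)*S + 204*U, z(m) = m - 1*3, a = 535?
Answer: 1251221527/13723285 ≈ 91.175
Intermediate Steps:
z(m) = -3 + m (z(m) = m - 3 = -3 + m)
g(S, U) = -17*S + 204*U (g(S, U) = (-3 - 14)*S + 204*U = -17*S + 204*U)
48762/a + g(11, -3)/(-25651) = 48762/535 + (-17*11 + 204*(-3))/(-25651) = 48762*(1/535) + (-187 - 612)*(-1/25651) = 48762/535 - 799*(-1/25651) = 48762/535 + 799/25651 = 1251221527/13723285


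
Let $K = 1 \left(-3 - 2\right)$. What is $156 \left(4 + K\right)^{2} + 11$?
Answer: $167$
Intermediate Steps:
$K = -5$ ($K = 1 \left(-5\right) = -5$)
$156 \left(4 + K\right)^{2} + 11 = 156 \left(4 - 5\right)^{2} + 11 = 156 \left(-1\right)^{2} + 11 = 156 \cdot 1 + 11 = 156 + 11 = 167$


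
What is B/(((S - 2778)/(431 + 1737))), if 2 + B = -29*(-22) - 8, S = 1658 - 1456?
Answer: -85094/161 ≈ -528.53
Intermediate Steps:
S = 202
B = 628 (B = -2 + (-29*(-22) - 8) = -2 + (638 - 8) = -2 + 630 = 628)
B/(((S - 2778)/(431 + 1737))) = 628/(((202 - 2778)/(431 + 1737))) = 628/((-2576/2168)) = 628/((-2576*1/2168)) = 628/(-322/271) = 628*(-271/322) = -85094/161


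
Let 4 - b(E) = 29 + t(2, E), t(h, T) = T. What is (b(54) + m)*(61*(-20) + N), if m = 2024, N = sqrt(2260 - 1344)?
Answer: -2372900 + 3890*sqrt(229) ≈ -2.3140e+6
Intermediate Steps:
N = 2*sqrt(229) (N = sqrt(916) = 2*sqrt(229) ≈ 30.266)
b(E) = -25 - E (b(E) = 4 - (29 + E) = 4 + (-29 - E) = -25 - E)
(b(54) + m)*(61*(-20) + N) = ((-25 - 1*54) + 2024)*(61*(-20) + 2*sqrt(229)) = ((-25 - 54) + 2024)*(-1220 + 2*sqrt(229)) = (-79 + 2024)*(-1220 + 2*sqrt(229)) = 1945*(-1220 + 2*sqrt(229)) = -2372900 + 3890*sqrt(229)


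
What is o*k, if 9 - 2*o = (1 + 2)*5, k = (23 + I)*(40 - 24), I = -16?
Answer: -336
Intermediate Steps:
k = 112 (k = (23 - 16)*(40 - 24) = 7*16 = 112)
o = -3 (o = 9/2 - (1 + 2)*5/2 = 9/2 - 3*5/2 = 9/2 - ½*15 = 9/2 - 15/2 = -3)
o*k = -3*112 = -336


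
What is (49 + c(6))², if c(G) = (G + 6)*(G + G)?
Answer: 37249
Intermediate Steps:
c(G) = 2*G*(6 + G) (c(G) = (6 + G)*(2*G) = 2*G*(6 + G))
(49 + c(6))² = (49 + 2*6*(6 + 6))² = (49 + 2*6*12)² = (49 + 144)² = 193² = 37249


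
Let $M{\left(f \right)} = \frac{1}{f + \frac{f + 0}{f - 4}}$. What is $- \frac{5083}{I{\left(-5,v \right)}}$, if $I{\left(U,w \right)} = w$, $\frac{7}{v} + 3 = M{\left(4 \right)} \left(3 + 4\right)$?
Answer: $\frac{15249}{7} \approx 2178.4$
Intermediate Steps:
$M{\left(f \right)} = \frac{1}{f + \frac{f}{-4 + f}}$
$v = - \frac{7}{3}$ ($v = \frac{7}{-3 + \frac{-4 + 4}{4 \left(-3 + 4\right)} \left(3 + 4\right)} = \frac{7}{-3 + \frac{1}{4} \cdot 1^{-1} \cdot 0 \cdot 7} = \frac{7}{-3 + \frac{1}{4} \cdot 1 \cdot 0 \cdot 7} = \frac{7}{-3 + 0 \cdot 7} = \frac{7}{-3 + 0} = \frac{7}{-3} = 7 \left(- \frac{1}{3}\right) = - \frac{7}{3} \approx -2.3333$)
$- \frac{5083}{I{\left(-5,v \right)}} = - \frac{5083}{- \frac{7}{3}} = \left(-5083\right) \left(- \frac{3}{7}\right) = \frac{15249}{7}$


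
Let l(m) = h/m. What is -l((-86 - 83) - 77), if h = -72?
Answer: -12/41 ≈ -0.29268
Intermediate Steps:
l(m) = -72/m
-l((-86 - 83) - 77) = -(-72)/((-86 - 83) - 77) = -(-72)/(-169 - 77) = -(-72)/(-246) = -(-72)*(-1)/246 = -1*12/41 = -12/41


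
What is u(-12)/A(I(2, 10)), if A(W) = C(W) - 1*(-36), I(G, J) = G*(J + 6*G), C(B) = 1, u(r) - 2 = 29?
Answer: 31/37 ≈ 0.83784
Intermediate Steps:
u(r) = 31 (u(r) = 2 + 29 = 31)
A(W) = 37 (A(W) = 1 - 1*(-36) = 1 + 36 = 37)
u(-12)/A(I(2, 10)) = 31/37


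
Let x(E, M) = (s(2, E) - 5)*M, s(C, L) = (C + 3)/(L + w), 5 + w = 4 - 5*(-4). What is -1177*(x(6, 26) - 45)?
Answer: 999273/5 ≈ 1.9985e+5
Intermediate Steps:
w = 19 (w = -5 + (4 - 5*(-4)) = -5 + (4 + 20) = -5 + 24 = 19)
s(C, L) = (3 + C)/(19 + L) (s(C, L) = (C + 3)/(L + 19) = (3 + C)/(19 + L))
x(E, M) = M*(-5 + 5/(19 + E)) (x(E, M) = ((3 + 2)/(19 + E) - 5)*M = (5/(19 + E) - 5)*M = (-5 + 5/(19 + E))*M = M*(-5 + 5/(19 + E)))
-1177*(x(6, 26) - 45) = -1177*(-5*26*(18 + 6)/(19 + 6) - 45) = -1177*(-5*26*24/25 - 45) = -1177*(-5*26*1/25*24 - 45) = -1177*(-624/5 - 45) = -1177*(-849/5) = 999273/5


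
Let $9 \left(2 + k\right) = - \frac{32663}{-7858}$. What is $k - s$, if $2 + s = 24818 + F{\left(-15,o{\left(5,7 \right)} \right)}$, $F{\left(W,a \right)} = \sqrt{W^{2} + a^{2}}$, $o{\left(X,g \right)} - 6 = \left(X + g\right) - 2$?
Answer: $- \frac{1755145933}{70722} - \sqrt{481} \approx -24839.0$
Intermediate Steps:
$o{\left(X,g \right)} = 4 + X + g$ ($o{\left(X,g \right)} = 6 - \left(2 - X - g\right) = 6 + \left(-2 + X + g\right) = 4 + X + g$)
$s = 24816 + \sqrt{481}$ ($s = -2 + \left(24818 + \sqrt{\left(-15\right)^{2} + \left(4 + 5 + 7\right)^{2}}\right) = -2 + \left(24818 + \sqrt{225 + 16^{2}}\right) = -2 + \left(24818 + \sqrt{225 + 256}\right) = -2 + \left(24818 + \sqrt{481}\right) = 24816 + \sqrt{481} \approx 24838.0$)
$k = - \frac{108781}{70722}$ ($k = -2 + \frac{\left(-32663\right) \frac{1}{-7858}}{9} = -2 + \frac{\left(-32663\right) \left(- \frac{1}{7858}\right)}{9} = -2 + \frac{1}{9} \cdot \frac{32663}{7858} = -2 + \frac{32663}{70722} = - \frac{108781}{70722} \approx -1.5381$)
$k - s = - \frac{108781}{70722} - \left(24816 + \sqrt{481}\right) = - \frac{1755145933}{70722} - \sqrt{481}$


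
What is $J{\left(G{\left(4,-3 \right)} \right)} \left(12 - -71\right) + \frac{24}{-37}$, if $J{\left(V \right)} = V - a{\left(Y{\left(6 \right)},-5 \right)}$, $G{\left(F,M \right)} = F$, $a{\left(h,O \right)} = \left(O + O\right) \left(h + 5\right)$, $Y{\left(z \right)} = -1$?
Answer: $\frac{135100}{37} \approx 3651.4$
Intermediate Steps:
$a{\left(h,O \right)} = 2 O \left(5 + h\right)$
$J{\left(V \right)} = 40 + V$ ($J{\left(V \right)} = V - 2 \left(-5\right) \left(5 - 1\right) = V - 2 \left(-5\right) 4 = V - -40 = V + 40 = 40 + V$)
$J{\left(G{\left(4,-3 \right)} \right)} \left(12 - -71\right) + \frac{24}{-37} = \left(40 + 4\right) \left(12 - -71\right) + \frac{24}{-37} = 44 \left(12 + 71\right) + 24 \left(- \frac{1}{37}\right) = 44 \cdot 83 - \frac{24}{37} = 3652 - \frac{24}{37} = \frac{135100}{37}$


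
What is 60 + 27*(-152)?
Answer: -4044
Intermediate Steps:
60 + 27*(-152) = 60 - 4104 = -4044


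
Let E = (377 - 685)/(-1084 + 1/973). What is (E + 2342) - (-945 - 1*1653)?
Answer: 5210670824/1054731 ≈ 4940.3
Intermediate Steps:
E = 299684/1054731 (E = -308/(-1084 + 1/973) = -308/(-1054731/973) = -308*(-973/1054731) = 299684/1054731 ≈ 0.28413)
(E + 2342) - (-945 - 1*1653) = (299684/1054731 + 2342) - (-945 - 1*1653) = 2470479686/1054731 - (-945 - 1653) = 2470479686/1054731 - 1*(-2598) = 2470479686/1054731 + 2598 = 5210670824/1054731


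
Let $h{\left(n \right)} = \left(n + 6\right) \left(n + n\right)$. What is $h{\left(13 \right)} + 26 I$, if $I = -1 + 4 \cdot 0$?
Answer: $468$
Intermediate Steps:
$I = -1$ ($I = -1 + 0 = -1$)
$h{\left(n \right)} = 2 n \left(6 + n\right)$ ($h{\left(n \right)} = \left(6 + n\right) 2 n = 2 n \left(6 + n\right)$)
$h{\left(13 \right)} + 26 I = 2 \cdot 13 \left(6 + 13\right) + 26 \left(-1\right) = 2 \cdot 13 \cdot 19 - 26 = 494 - 26 = 468$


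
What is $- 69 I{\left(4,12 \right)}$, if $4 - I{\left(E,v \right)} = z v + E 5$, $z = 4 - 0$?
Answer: $4416$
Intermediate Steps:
$z = 4$ ($z = 4 + 0 = 4$)
$I{\left(E,v \right)} = 4 - 5 E - 4 v$ ($I{\left(E,v \right)} = 4 - \left(4 v + E 5\right) = 4 - \left(4 v + 5 E\right) = 4 - 5 E - 4 v$)
$- 69 I{\left(4,12 \right)} = - 69 \left(4 - 20 - 48\right) = \left(-69\right) \left(-64\right) = 4416$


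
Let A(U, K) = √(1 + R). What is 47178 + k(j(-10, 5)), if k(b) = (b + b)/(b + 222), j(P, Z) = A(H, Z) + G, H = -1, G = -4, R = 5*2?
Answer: 2241566548/47513 + 444*√11/47513 ≈ 47178.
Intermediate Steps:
R = 10
A(U, K) = √11 (A(U, K) = √(1 + 10) = √11)
j(P, Z) = -4 + √11 (j(P, Z) = √11 - 4 = -4 + √11)
k(b) = 2*b/(222 + b) (k(b) = (2*b)/(222 + b) = 2*b/(222 + b))
47178 + k(j(-10, 5)) = 47178 + 2*(-4 + √11)/(222 + (-4 + √11)) = 47178 + 2*(-4 + √11)/(218 + √11)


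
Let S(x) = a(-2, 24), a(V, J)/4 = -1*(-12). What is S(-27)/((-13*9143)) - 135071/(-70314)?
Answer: 16051028917/8357451726 ≈ 1.9206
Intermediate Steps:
a(V, J) = 48 (a(V, J) = 4*(-1*(-12)) = 4*12 = 48)
S(x) = 48
S(-27)/((-13*9143)) - 135071/(-70314) = 48/((-13*9143)) - 135071/(-70314) = 48/(-118859) - 135071*(-1/70314) = 48*(-1/118859) + 135071/70314 = -48/118859 + 135071/70314 = 16051028917/8357451726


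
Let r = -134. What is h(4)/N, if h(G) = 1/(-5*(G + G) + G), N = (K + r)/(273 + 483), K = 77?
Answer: 7/19 ≈ 0.36842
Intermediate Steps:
N = -19/252 (N = (77 - 134)/(273 + 483) = -57/756 = -57*1/756 = -19/252 ≈ -0.075397)
h(G) = -1/(9*G) (h(G) = 1/(-10*G + G) = 1/(-9*G) = -1/(9*G))
h(4)/N = (-⅑/4)/(-19/252) = -⅑*¼*(-252/19) = -1/36*(-252/19) = 7/19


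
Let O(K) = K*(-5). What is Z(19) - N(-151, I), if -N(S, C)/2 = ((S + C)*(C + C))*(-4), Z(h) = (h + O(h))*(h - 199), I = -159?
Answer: -774960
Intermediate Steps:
O(K) = -5*K
Z(h) = -4*h*(-199 + h) (Z(h) = (h - 5*h)*(h - 199) = (-4*h)*(-199 + h) = -4*h*(-199 + h))
N(S, C) = 16*C*(C + S) (N(S, C) = -2*(S + C)*(C + C)*(-4) = -2*(C + S)*(2*C)*(-4) = -2*2*C*(C + S)*(-4) = -(-16)*C*(C + S) = 16*C*(C + S))
Z(19) - N(-151, I) = 4*19*(199 - 1*19) - 16*(-159)*(-159 - 151) = 4*19*(199 - 19) - 16*(-159)*(-310) = 4*19*180 - 1*788640 = 13680 - 788640 = -774960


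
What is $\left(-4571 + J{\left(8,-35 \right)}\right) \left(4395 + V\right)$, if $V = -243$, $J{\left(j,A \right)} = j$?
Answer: $-18945576$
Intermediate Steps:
$\left(-4571 + J{\left(8,-35 \right)}\right) \left(4395 + V\right) = \left(-4571 + 8\right) \left(4395 - 243\right) = \left(-4563\right) 4152 = -18945576$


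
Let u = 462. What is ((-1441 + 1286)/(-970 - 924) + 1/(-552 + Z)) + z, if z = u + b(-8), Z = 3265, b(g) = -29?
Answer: 2225359135/5138422 ≈ 433.08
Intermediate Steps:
z = 433 (z = 462 - 29 = 433)
((-1441 + 1286)/(-970 - 924) + 1/(-552 + Z)) + z = ((-1441 + 1286)/(-970 - 924) + 1/(-552 + 3265)) + 433 = (-155/(-1894) + 1/2713) + 433 = (-155*(-1/1894) + 1/2713) + 433 = (155/1894 + 1/2713) + 433 = 422409/5138422 + 433 = 2225359135/5138422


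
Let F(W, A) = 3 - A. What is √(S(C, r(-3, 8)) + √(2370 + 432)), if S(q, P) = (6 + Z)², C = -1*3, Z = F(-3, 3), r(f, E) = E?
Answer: √(36 + √2802) ≈ 9.4305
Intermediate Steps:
Z = 0 (Z = 3 - 1*3 = 3 - 3 = 0)
C = -3
S(q, P) = 36 (S(q, P) = (6 + 0)² = 6² = 36)
√(S(C, r(-3, 8)) + √(2370 + 432)) = √(36 + √(2370 + 432)) = √(36 + √2802)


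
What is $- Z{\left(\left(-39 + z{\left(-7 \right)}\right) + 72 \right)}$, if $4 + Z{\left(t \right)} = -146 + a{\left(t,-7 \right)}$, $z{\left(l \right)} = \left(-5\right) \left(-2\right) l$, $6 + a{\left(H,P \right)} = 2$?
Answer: $154$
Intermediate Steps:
$a{\left(H,P \right)} = -4$ ($a{\left(H,P \right)} = -6 + 2 = -4$)
$z{\left(l \right)} = 10 l$
$Z{\left(t \right)} = -154$ ($Z{\left(t \right)} = -4 - 150 = -154$)
$- Z{\left(\left(-39 + z{\left(-7 \right)}\right) + 72 \right)} = \left(-1\right) \left(-154\right) = 154$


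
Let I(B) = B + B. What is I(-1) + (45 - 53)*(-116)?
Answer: 926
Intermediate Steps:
I(B) = 2*B
I(-1) + (45 - 53)*(-116) = 2*(-1) + (45 - 53)*(-116) = -2 - 8*(-116) = -2 + 928 = 926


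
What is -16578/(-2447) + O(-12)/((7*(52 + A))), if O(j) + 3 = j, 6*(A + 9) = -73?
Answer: 4249656/633773 ≈ 6.7053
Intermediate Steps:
A = -127/6 (A = -9 + (⅙)*(-73) = -9 - 73/6 = -127/6 ≈ -21.167)
O(j) = -3 + j
-16578/(-2447) + O(-12)/((7*(52 + A))) = -16578/(-2447) + (-3 - 12)/((7*(52 - 127/6))) = -16578*(-1/2447) - 15/(7*(185/6)) = 16578/2447 - 15/1295/6 = 16578/2447 - 15*6/1295 = 16578/2447 - 18/259 = 4249656/633773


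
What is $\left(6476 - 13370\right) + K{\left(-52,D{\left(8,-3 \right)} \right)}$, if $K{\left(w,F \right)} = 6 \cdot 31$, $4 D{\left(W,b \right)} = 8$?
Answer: $-6708$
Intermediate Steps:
$D{\left(W,b \right)} = 2$ ($D{\left(W,b \right)} = \frac{1}{4} \cdot 8 = 2$)
$K{\left(w,F \right)} = 186$
$\left(6476 - 13370\right) + K{\left(-52,D{\left(8,-3 \right)} \right)} = \left(6476 - 13370\right) + 186 = -6894 + 186 = -6708$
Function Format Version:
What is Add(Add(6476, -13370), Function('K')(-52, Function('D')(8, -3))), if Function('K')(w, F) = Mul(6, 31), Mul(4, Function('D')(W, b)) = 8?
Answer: -6708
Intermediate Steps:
Function('D')(W, b) = 2 (Function('D')(W, b) = Mul(Rational(1, 4), 8) = 2)
Function('K')(w, F) = 186
Add(Add(6476, -13370), Function('K')(-52, Function('D')(8, -3))) = Add(Add(6476, -13370), 186) = Add(-6894, 186) = -6708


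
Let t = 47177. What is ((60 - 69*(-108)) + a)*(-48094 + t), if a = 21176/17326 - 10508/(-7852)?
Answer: -117182169191941/17005469 ≈ -6.8908e+6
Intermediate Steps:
a = 43541945/17005469 (a = 21176*(1/17326) - 10508*(-1/7852) = 10588/8663 + 2627/1963 = 43541945/17005469 ≈ 2.5605)
((60 - 69*(-108)) + a)*(-48094 + t) = ((60 - 69*(-108)) + 43541945/17005469)*(-48094 + 47177) = ((60 + 7452) + 43541945/17005469)*(-917) = (7512 + 43541945/17005469)*(-917) = (127788625073/17005469)*(-917) = -117182169191941/17005469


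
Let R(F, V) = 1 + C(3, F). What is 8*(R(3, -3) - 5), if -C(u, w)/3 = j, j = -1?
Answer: -8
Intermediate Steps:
C(u, w) = 3 (C(u, w) = -3*(-1) = 3)
R(F, V) = 4 (R(F, V) = 1 + 3 = 4)
8*(R(3, -3) - 5) = 8*(4 - 5) = 8*(-1) = -8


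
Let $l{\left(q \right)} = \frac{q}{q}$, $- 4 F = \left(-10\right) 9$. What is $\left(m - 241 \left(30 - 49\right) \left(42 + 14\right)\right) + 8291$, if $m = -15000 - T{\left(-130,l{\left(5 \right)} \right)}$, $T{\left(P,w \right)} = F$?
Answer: $\frac{499385}{2} \approx 2.4969 \cdot 10^{5}$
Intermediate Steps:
$F = \frac{45}{2}$ ($F = - \frac{\left(-10\right) 9}{4} = \left(- \frac{1}{4}\right) \left(-90\right) = \frac{45}{2} \approx 22.5$)
$l{\left(q \right)} = 1$
$T{\left(P,w \right)} = \frac{45}{2}$
$m = - \frac{30045}{2}$ ($m = -15000 - \frac{45}{2} = - \frac{30045}{2} \approx -15023.0$)
$\left(m - 241 \left(30 - 49\right) \left(42 + 14\right)\right) + 8291 = \left(- \frac{30045}{2} - 241 \left(30 - 49\right) \left(42 + 14\right)\right) + 8291 = \left(- \frac{30045}{2} - 241 \left(\left(-19\right) 56\right)\right) + 8291 = \left(- \frac{30045}{2} - -256424\right) + 8291 = \left(- \frac{30045}{2} + 256424\right) + 8291 = \frac{482803}{2} + 8291 = \frac{499385}{2}$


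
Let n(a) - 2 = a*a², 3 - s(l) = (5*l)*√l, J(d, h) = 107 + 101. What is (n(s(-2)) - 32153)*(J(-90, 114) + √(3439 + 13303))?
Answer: -(208 + √16742)*(32151 - (3 + 10*I*√2)³) ≈ -1.1446e+7 - 8.2546e+5*I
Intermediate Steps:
J(d, h) = 208
s(l) = 3 - 5*l^(3/2) (s(l) = 3 - 5*l*√l = 3 - 5*l^(3/2))
n(a) = 2 + a³ (n(a) = 2 + a*a² = 2 + a³)
(n(s(-2)) - 32153)*(J(-90, 114) + √(3439 + 13303)) = ((2 + (3 - (-10)*I*√2)³) - 32153)*(208 + √(3439 + 13303)) = ((2 + (3 - (-10)*I*√2)³) - 32153)*(208 + √16742) = ((2 + (3 + 10*I*√2)³) - 32153)*(208 + √16742) = (-32151 + (3 + 10*I*√2)³)*(208 + √16742)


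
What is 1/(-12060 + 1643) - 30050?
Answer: -313030851/10417 ≈ -30050.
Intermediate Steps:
1/(-12060 + 1643) - 30050 = 1/(-10417) - 30050 = -1/10417 - 30050 = -313030851/10417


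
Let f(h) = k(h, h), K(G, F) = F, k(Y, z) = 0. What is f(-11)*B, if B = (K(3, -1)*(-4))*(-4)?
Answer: 0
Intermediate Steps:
f(h) = 0
B = -16 (B = -1*(-4)*(-4) = 4*(-4) = -16)
f(-11)*B = 0*(-16) = 0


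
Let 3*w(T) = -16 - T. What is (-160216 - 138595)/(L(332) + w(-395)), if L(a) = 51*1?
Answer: -896433/532 ≈ -1685.0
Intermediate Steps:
L(a) = 51
w(T) = -16/3 - T/3 (w(T) = (-16 - T)/3 = -16/3 - T/3)
(-160216 - 138595)/(L(332) + w(-395)) = (-160216 - 138595)/(51 + (-16/3 - 1/3*(-395))) = -298811/(51 + (-16/3 + 395/3)) = -298811/(51 + 379/3) = -298811/532/3 = -298811*3/532 = -896433/532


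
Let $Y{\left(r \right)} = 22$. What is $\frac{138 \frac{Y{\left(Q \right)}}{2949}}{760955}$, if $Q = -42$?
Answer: $\frac{44}{32522555} \approx 1.3529 \cdot 10^{-6}$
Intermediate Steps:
$\frac{138 \frac{Y{\left(Q \right)}}{2949}}{760955} = \frac{138 \cdot \frac{22}{2949}}{760955} = 138 \cdot 22 \cdot \frac{1}{2949} \cdot \frac{1}{760955} = 138 \cdot \frac{22}{2949} \cdot \frac{1}{760955} = \frac{1012}{983} \cdot \frac{1}{760955} = \frac{44}{32522555}$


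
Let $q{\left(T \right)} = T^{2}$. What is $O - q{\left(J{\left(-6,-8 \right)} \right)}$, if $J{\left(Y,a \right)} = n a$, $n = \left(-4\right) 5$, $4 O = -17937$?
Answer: $- \frac{120337}{4} \approx -30084.0$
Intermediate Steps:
$O = - \frac{17937}{4}$ ($O = \frac{1}{4} \left(-17937\right) = - \frac{17937}{4} \approx -4484.3$)
$n = -20$
$J{\left(Y,a \right)} = - 20 a$
$O - q{\left(J{\left(-6,-8 \right)} \right)} = - \frac{17937}{4} - \left(\left(-20\right) \left(-8\right)\right)^{2} = - \frac{17937}{4} - 160^{2} = - \frac{17937}{4} - 25600 = - \frac{120337}{4}$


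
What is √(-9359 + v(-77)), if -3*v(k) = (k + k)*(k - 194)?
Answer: I*√209433/3 ≈ 152.55*I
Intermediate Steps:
v(k) = -2*k*(-194 + k)/3 (v(k) = -(k + k)*(k - 194)/3 = -2*k*(-194 + k)/3)
√(-9359 + v(-77)) = √(-9359 + (⅔)*(-77)*(194 - 1*(-77))) = √(-9359 + (⅔)*(-77)*(194 + 77)) = √(-9359 + (⅔)*(-77)*271) = √(-9359 - 41734/3) = √(-69811/3) = I*√209433/3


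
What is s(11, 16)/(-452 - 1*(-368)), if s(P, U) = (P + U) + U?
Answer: -43/84 ≈ -0.51190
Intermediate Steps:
s(P, U) = P + 2*U
s(11, 16)/(-452 - 1*(-368)) = (11 + 2*16)/(-452 - 1*(-368)) = (11 + 32)/(-452 + 368) = 43/(-84) = 43*(-1/84) = -43/84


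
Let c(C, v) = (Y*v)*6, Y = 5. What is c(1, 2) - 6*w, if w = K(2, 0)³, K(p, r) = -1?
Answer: 66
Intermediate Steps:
c(C, v) = 30*v (c(C, v) = (5*v)*6 = 30*v)
w = -1 (w = (-1)³ = -1)
c(1, 2) - 6*w = 30*2 - 6*(-1) = 60 + 6 = 66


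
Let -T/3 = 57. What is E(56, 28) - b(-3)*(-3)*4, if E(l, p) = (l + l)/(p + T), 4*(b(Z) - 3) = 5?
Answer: 7181/143 ≈ 50.217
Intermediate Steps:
T = -171 (T = -3*57 = -171)
b(Z) = 17/4 (b(Z) = 3 + (¼)*5 = 3 + 5/4 = 17/4)
E(l, p) = 2*l/(-171 + p) (E(l, p) = (l + l)/(p - 171) = (2*l)/(-171 + p) = 2*l/(-171 + p))
E(56, 28) - b(-3)*(-3)*4 = 2*56/(-171 + 28) - (17/4)*(-3)*4 = 2*56/(-143) - (-51)*4/4 = 2*56*(-1/143) - 1*(-51) = -112/143 + 51 = 7181/143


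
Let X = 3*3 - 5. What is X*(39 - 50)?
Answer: -44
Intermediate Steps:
X = 4 (X = 9 - 5 = 4)
X*(39 - 50) = 4*(39 - 50) = 4*(-11) = -44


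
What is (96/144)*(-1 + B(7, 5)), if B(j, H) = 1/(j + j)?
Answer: -13/21 ≈ -0.61905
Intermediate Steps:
B(j, H) = 1/(2*j)
(96/144)*(-1 + B(7, 5)) = (96/144)*(-1 + (1/2)/7) = (96*(1/144))*(-1 + (1/2)*(1/7)) = 2*(-1 + 1/14)/3 = (2/3)*(-13/14) = -13/21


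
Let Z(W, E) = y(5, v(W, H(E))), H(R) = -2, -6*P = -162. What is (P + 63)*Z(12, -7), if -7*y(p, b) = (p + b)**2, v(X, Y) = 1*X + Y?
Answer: -20250/7 ≈ -2892.9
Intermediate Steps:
P = 27 (P = -1/6*(-162) = 27)
v(X, Y) = X + Y
y(p, b) = -(b + p)**2/7 (y(p, b) = -(p + b)**2/7 = -(b + p)**2/7)
Z(W, E) = -(3 + W)**2/7 (Z(W, E) = -((W - 2) + 5)**2/7 = -((-2 + W) + 5)**2/7 = -(3 + W)**2/7)
(P + 63)*Z(12, -7) = (27 + 63)*(-(3 + 12)**2/7) = 90*(-1/7*15**2) = 90*(-1/7*225) = 90*(-225/7) = -20250/7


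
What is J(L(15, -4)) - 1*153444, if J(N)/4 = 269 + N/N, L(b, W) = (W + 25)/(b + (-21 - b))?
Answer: -152364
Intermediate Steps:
L(b, W) = -25/21 - W/21 (L(b, W) = (25 + W)/(-21) = (25 + W)*(-1/21) = -25/21 - W/21)
J(N) = 1080 (J(N) = 4*(269 + N/N) = 4*(269 + 1) = 4*270 = 1080)
J(L(15, -4)) - 1*153444 = 1080 - 1*153444 = 1080 - 153444 = -152364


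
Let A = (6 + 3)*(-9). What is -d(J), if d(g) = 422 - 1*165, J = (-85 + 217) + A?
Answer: -257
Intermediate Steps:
A = -81 (A = 9*(-9) = -81)
J = 51 (J = (-85 + 217) - 81 = 132 - 81 = 51)
d(g) = 257 (d(g) = 422 - 165 = 257)
-d(J) = -1*257 = -257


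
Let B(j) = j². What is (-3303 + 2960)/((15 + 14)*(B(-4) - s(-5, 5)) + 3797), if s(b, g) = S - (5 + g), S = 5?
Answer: -343/4406 ≈ -0.077848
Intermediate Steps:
s(b, g) = -g (s(b, g) = 5 - (5 + g) = 5 + (-5 - g) = -g)
(-3303 + 2960)/((15 + 14)*(B(-4) - s(-5, 5)) + 3797) = (-3303 + 2960)/((15 + 14)*((-4)² - (-1)*5) + 3797) = -343/(29*(16 - 1*(-5)) + 3797) = -343/(29*(16 + 5) + 3797) = -343/(29*21 + 3797) = -343/(609 + 3797) = -343/4406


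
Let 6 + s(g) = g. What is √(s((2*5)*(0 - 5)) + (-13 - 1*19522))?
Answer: I*√19591 ≈ 139.97*I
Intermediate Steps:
s(g) = -6 + g
√(s((2*5)*(0 - 5)) + (-13 - 1*19522)) = √((-6 + (2*5)*(0 - 5)) + (-13 - 1*19522)) = √((-6 + 10*(-5)) + (-13 - 19522)) = √((-6 - 50) - 19535) = √(-56 - 19535) = √(-19591) = I*√19591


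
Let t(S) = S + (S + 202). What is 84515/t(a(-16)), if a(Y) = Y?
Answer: 16903/34 ≈ 497.15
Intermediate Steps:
t(S) = 202 + 2*S (t(S) = S + (202 + S) = 202 + 2*S)
84515/t(a(-16)) = 84515/(202 + 2*(-16)) = 84515/(202 - 32) = 84515/170 = 84515*(1/170) = 16903/34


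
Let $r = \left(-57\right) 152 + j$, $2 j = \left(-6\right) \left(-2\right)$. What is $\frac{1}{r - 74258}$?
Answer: $- \frac{1}{82916} \approx -1.206 \cdot 10^{-5}$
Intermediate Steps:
$j = 6$ ($j = \frac{\left(-6\right) \left(-2\right)}{2} = \frac{1}{2} \cdot 12 = 6$)
$r = -8658$ ($r = \left(-57\right) 152 + 6 = -8664 + 6 = -8658$)
$\frac{1}{r - 74258} = \frac{1}{-8658 - 74258} = \frac{1}{-82916} = - \frac{1}{82916}$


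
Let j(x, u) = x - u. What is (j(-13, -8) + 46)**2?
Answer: 1681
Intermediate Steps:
(j(-13, -8) + 46)**2 = ((-13 - 1*(-8)) + 46)**2 = ((-13 + 8) + 46)**2 = (-5 + 46)**2 = 41**2 = 1681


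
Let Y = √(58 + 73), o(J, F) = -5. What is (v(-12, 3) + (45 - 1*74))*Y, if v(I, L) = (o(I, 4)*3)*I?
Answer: 151*√131 ≈ 1728.3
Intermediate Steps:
v(I, L) = -15*I (v(I, L) = (-5*3)*I = -15*I)
Y = √131 ≈ 11.446
(v(-12, 3) + (45 - 1*74))*Y = (-15*(-12) + (45 - 1*74))*√131 = (180 + (45 - 74))*√131 = (180 - 29)*√131 = 151*√131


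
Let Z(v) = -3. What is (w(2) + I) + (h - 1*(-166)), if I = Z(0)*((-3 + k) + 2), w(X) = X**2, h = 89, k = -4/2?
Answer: 268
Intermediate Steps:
k = -2 (k = -4*1/2 = -2)
I = 9 (I = -3*((-3 - 2) + 2) = -3*(-5 + 2) = -3*(-3) = 9)
(w(2) + I) + (h - 1*(-166)) = (2**2 + 9) + (89 - 1*(-166)) = (4 + 9) + (89 + 166) = 13 + 255 = 268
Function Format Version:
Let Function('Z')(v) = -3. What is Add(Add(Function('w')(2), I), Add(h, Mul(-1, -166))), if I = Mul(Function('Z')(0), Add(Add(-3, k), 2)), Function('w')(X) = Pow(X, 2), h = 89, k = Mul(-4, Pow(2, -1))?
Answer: 268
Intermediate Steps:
k = -2 (k = Mul(-4, Rational(1, 2)) = -2)
I = 9 (I = Mul(-3, Add(Add(-3, -2), 2)) = Mul(-3, Add(-5, 2)) = Mul(-3, -3) = 9)
Add(Add(Function('w')(2), I), Add(h, Mul(-1, -166))) = Add(Add(Pow(2, 2), 9), Add(89, Mul(-1, -166))) = Add(Add(4, 9), Add(89, 166)) = Add(13, 255) = 268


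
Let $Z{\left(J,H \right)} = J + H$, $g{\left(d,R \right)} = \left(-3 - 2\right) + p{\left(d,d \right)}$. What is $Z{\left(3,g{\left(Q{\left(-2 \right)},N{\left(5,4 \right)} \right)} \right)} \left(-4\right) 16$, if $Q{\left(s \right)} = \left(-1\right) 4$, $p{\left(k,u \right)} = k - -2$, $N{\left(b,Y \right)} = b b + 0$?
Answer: $256$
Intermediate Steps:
$N{\left(b,Y \right)} = b^{2}$ ($N{\left(b,Y \right)} = b^{2} + 0 = b^{2}$)
$p{\left(k,u \right)} = 2 + k$ ($p{\left(k,u \right)} = k + 2 = 2 + k$)
$Q{\left(s \right)} = -4$
$g{\left(d,R \right)} = -3 + d$ ($g{\left(d,R \right)} = \left(-3 - 2\right) + \left(2 + d\right) = -5 + \left(2 + d\right) = -3 + d$)
$Z{\left(J,H \right)} = H + J$
$Z{\left(3,g{\left(Q{\left(-2 \right)},N{\left(5,4 \right)} \right)} \right)} \left(-4\right) 16 = \left(\left(-3 - 4\right) + 3\right) \left(-4\right) 16 = \left(-7 + 3\right) \left(-4\right) 16 = \left(-4\right) \left(-4\right) 16 = 16 \cdot 16 = 256$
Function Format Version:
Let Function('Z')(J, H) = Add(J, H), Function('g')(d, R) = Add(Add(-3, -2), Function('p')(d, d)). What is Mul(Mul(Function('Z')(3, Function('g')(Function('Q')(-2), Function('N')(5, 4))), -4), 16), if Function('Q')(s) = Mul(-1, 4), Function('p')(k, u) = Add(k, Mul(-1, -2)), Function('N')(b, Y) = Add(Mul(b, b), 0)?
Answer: 256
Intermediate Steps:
Function('N')(b, Y) = Pow(b, 2) (Function('N')(b, Y) = Add(Pow(b, 2), 0) = Pow(b, 2))
Function('p')(k, u) = Add(2, k) (Function('p')(k, u) = Add(k, 2) = Add(2, k))
Function('Q')(s) = -4
Function('g')(d, R) = Add(-3, d) (Function('g')(d, R) = Add(Add(-3, -2), Add(2, d)) = Add(-5, Add(2, d)) = Add(-3, d))
Function('Z')(J, H) = Add(H, J)
Mul(Mul(Function('Z')(3, Function('g')(Function('Q')(-2), Function('N')(5, 4))), -4), 16) = Mul(Mul(Add(Add(-3, -4), 3), -4), 16) = Mul(Mul(Add(-7, 3), -4), 16) = Mul(Mul(-4, -4), 16) = Mul(16, 16) = 256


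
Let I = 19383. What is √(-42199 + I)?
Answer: 4*I*√1426 ≈ 151.05*I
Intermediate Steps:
√(-42199 + I) = √(-42199 + 19383) = √(-22816) = 4*I*√1426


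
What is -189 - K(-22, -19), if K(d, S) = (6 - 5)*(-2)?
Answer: -187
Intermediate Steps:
K(d, S) = -2 (K(d, S) = 1*(-2) = -2)
-189 - K(-22, -19) = -189 - 1*(-2) = -189 + 2 = -187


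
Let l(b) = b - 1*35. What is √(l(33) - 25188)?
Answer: I*√25190 ≈ 158.71*I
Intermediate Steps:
l(b) = -35 + b (l(b) = b - 35 = -35 + b)
√(l(33) - 25188) = √((-35 + 33) - 25188) = √(-2 - 25188) = √(-25190) = I*√25190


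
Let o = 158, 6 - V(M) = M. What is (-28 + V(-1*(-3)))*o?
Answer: -3950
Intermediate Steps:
V(M) = 6 - M
(-28 + V(-1*(-3)))*o = (-28 + (6 - (-1)*(-3)))*158 = (-28 + (6 - 1*3))*158 = (-28 + (6 - 3))*158 = (-28 + 3)*158 = -25*158 = -3950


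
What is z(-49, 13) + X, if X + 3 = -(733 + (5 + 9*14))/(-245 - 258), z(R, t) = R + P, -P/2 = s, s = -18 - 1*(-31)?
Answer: -38370/503 ≈ -76.282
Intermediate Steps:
s = 13 (s = -18 + 31 = 13)
P = -26 (P = -2*13 = -26)
z(R, t) = -26 + R (z(R, t) = R - 26 = -26 + R)
X = -645/503 (X = -3 - (733 + (5 + 9*14))/(-245 - 258) = -3 - (733 + (5 + 126))/(-503) = -3 - (733 + 131)*(-1)/503 = -3 - 864*(-1)/503 = -3 - 1*(-864/503) = -3 + 864/503 = -645/503 ≈ -1.2823)
z(-49, 13) + X = (-26 - 49) - 645/503 = -75 - 645/503 = -38370/503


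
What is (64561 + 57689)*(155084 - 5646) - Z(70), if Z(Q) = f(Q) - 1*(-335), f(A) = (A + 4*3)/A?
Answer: 639407830734/35 ≈ 1.8269e+10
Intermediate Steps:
f(A) = (12 + A)/A (f(A) = (A + 12)/A = (12 + A)/A)
Z(Q) = 335 + (12 + Q)/Q (Z(Q) = (12 + Q)/Q - 1*(-335) = (12 + Q)/Q + 335 = 335 + (12 + Q)/Q)
(64561 + 57689)*(155084 - 5646) - Z(70) = (64561 + 57689)*(155084 - 5646) - (336 + 12/70) = 122250*149438 - (336 + 12*(1/70)) = 18268795500 - (336 + 6/35) = 18268795500 - 1*11766/35 = 18268795500 - 11766/35 = 639407830734/35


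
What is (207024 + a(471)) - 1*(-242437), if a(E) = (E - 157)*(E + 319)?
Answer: 697521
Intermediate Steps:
a(E) = (-157 + E)*(319 + E)
(207024 + a(471)) - 1*(-242437) = (207024 + (-50083 + 471² + 162*471)) - 1*(-242437) = (207024 + (-50083 + 221841 + 76302)) + 242437 = (207024 + 248060) + 242437 = 455084 + 242437 = 697521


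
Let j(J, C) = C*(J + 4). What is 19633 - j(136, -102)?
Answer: 33913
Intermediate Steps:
j(J, C) = C*(4 + J)
19633 - j(136, -102) = 19633 - (-102)*(4 + 136) = 19633 - (-102)*140 = 19633 - 1*(-14280) = 19633 + 14280 = 33913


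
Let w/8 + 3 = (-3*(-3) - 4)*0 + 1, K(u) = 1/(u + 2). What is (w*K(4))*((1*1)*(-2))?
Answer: 16/3 ≈ 5.3333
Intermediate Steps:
K(u) = 1/(2 + u)
w = -16 (w = -24 + 8*((-3*(-3) - 4)*0 + 1) = -24 + 8*((9 - 4)*0 + 1) = -24 + 8*(5*0 + 1) = -24 + 8*(0 + 1) = -24 + 8*1 = -24 + 8 = -16)
(w*K(4))*((1*1)*(-2)) = (-16/(2 + 4))*((1*1)*(-2)) = (-16/6)*(1*(-2)) = -16*⅙*(-2) = -8/3*(-2) = 16/3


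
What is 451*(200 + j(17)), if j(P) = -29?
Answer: 77121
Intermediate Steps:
451*(200 + j(17)) = 451*(200 - 29) = 451*171 = 77121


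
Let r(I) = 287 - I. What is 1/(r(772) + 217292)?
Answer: 1/216807 ≈ 4.6124e-6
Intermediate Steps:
1/(r(772) + 217292) = 1/((287 - 1*772) + 217292) = 1/((287 - 772) + 217292) = 1/(-485 + 217292) = 1/216807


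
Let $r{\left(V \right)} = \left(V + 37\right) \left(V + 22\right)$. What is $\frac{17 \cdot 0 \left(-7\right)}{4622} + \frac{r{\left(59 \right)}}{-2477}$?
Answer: $- \frac{7776}{2477} \approx -3.1393$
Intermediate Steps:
$r{\left(V \right)} = \left(22 + V\right) \left(37 + V\right)$ ($r{\left(V \right)} = \left(37 + V\right) \left(22 + V\right) = \left(22 + V\right) \left(37 + V\right)$)
$\frac{17 \cdot 0 \left(-7\right)}{4622} + \frac{r{\left(59 \right)}}{-2477} = \frac{17 \cdot 0 \left(-7\right)}{4622} + \frac{814 + 59^{2} + 59 \cdot 59}{-2477} = 0 \left(-7\right) \frac{1}{4622} + \left(814 + 3481 + 3481\right) \left(- \frac{1}{2477}\right) = 0 \cdot \frac{1}{4622} + 7776 \left(- \frac{1}{2477}\right) = 0 - \frac{7776}{2477} = - \frac{7776}{2477}$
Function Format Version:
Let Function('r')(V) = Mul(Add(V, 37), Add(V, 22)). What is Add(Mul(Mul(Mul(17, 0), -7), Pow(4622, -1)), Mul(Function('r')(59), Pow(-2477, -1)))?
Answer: Rational(-7776, 2477) ≈ -3.1393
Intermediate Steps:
Function('r')(V) = Mul(Add(22, V), Add(37, V)) (Function('r')(V) = Mul(Add(37, V), Add(22, V)) = Mul(Add(22, V), Add(37, V)))
Add(Mul(Mul(Mul(17, 0), -7), Pow(4622, -1)), Mul(Function('r')(59), Pow(-2477, -1))) = Add(Mul(Mul(Mul(17, 0), -7), Pow(4622, -1)), Mul(Add(814, Pow(59, 2), Mul(59, 59)), Pow(-2477, -1))) = Add(Mul(Mul(0, -7), Rational(1, 4622)), Mul(Add(814, 3481, 3481), Rational(-1, 2477))) = Add(Mul(0, Rational(1, 4622)), Mul(7776, Rational(-1, 2477))) = Add(0, Rational(-7776, 2477)) = Rational(-7776, 2477)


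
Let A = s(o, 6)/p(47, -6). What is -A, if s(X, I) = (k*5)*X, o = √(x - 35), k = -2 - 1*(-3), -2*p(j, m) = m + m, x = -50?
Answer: -5*I*√85/6 ≈ -7.683*I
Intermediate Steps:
p(j, m) = -m (p(j, m) = -(m + m)/2 = -m)
k = 1 (k = -2 + 3 = 1)
o = I*√85 (o = √(-50 - 35) = √(-85) = I*√85 ≈ 9.2195*I)
s(X, I) = 5*X (s(X, I) = (1*5)*X = 5*X)
A = 5*I*√85/6 (A = (5*(I*√85))/((-1*(-6))) = (5*I*√85)/6 = (5*I*√85)*(⅙) = 5*I*√85/6 ≈ 7.683*I)
-A = -5*I*√85/6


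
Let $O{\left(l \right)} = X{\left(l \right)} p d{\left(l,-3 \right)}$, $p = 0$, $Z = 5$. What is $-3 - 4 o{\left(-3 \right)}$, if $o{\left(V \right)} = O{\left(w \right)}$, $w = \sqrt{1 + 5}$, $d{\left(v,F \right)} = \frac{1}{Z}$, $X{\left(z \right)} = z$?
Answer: $-3$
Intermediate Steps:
$d{\left(v,F \right)} = \frac{1}{5}$
$w = \sqrt{6} \approx 2.4495$
$O{\left(l \right)} = 0$ ($O{\left(l \right)} = l 0 \cdot \frac{1}{5} = 0 \cdot \frac{1}{5} = 0$)
$o{\left(V \right)} = 0$
$-3 - 4 o{\left(-3 \right)} = -3 - 0 = -3 + 0 = -3$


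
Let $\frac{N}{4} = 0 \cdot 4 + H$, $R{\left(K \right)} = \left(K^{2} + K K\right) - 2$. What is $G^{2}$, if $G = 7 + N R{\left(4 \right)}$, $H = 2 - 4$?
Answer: $54289$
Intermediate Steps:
$H = -2$ ($H = 2 - 4 = -2$)
$R{\left(K \right)} = -2 + 2 K^{2}$ ($R{\left(K \right)} = \left(K^{2} + K^{2}\right) - 2 = 2 K^{2} - 2 = -2 + 2 K^{2}$)
$N = -8$ ($N = 4 \left(0 \cdot 4 - 2\right) = 4 \left(0 - 2\right) = 4 \left(-2\right) = -8$)
$G = -233$ ($G = 7 - 8 \left(-2 + 2 \cdot 4^{2}\right) = 7 - 8 \left(-2 + 2 \cdot 16\right) = 7 - 8 \left(-2 + 32\right) = 7 - 240 = -233$)
$G^{2} = \left(-233\right)^{2} = 54289$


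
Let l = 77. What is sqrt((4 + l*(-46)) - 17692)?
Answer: I*sqrt(21230) ≈ 145.71*I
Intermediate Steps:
sqrt((4 + l*(-46)) - 17692) = sqrt((4 + 77*(-46)) - 17692) = sqrt((4 - 3542) - 17692) = sqrt(-3538 - 17692) = sqrt(-21230) = I*sqrt(21230)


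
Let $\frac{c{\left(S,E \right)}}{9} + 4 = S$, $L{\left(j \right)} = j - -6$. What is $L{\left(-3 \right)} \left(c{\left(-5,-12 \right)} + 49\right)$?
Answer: $-96$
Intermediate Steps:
$L{\left(j \right)} = 6 + j$ ($L{\left(j \right)} = j + 6 = 6 + j$)
$c{\left(S,E \right)} = -36 + 9 S$
$L{\left(-3 \right)} \left(c{\left(-5,-12 \right)} + 49\right) = \left(6 - 3\right) \left(\left(-36 + 9 \left(-5\right)\right) + 49\right) = 3 \left(\left(-36 - 45\right) + 49\right) = 3 \left(-81 + 49\right) = 3 \left(-32\right) = -96$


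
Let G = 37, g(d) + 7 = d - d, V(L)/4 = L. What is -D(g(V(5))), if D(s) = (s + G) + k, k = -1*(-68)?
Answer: -98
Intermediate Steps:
V(L) = 4*L
g(d) = -7 (g(d) = -7 + (d - d) = -7 + 0 = -7)
k = 68
D(s) = 105 + s (D(s) = (s + 37) + 68 = (37 + s) + 68 = 105 + s)
-D(g(V(5))) = -(105 - 7) = -1*98 = -98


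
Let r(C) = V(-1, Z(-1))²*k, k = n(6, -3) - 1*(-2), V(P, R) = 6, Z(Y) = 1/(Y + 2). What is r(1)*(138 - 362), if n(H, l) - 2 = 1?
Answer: -40320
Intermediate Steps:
n(H, l) = 3 (n(H, l) = 2 + 1 = 3)
Z(Y) = 1/(2 + Y)
k = 5 (k = 3 - 1*(-2) = 3 + 2 = 5)
r(C) = 180 (r(C) = 6²*5 = 36*5 = 180)
r(1)*(138 - 362) = 180*(138 - 362) = 180*(-224) = -40320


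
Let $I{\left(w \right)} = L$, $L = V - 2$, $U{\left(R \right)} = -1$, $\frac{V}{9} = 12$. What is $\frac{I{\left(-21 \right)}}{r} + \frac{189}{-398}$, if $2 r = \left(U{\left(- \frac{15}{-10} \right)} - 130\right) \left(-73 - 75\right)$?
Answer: $- \frac{894989}{1929106} \approx -0.46394$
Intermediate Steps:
$V = 108$ ($V = 9 \cdot 12 = 108$)
$L = 106$ ($L = 108 - 2 = 106$)
$r = 9694$ ($r = \frac{\left(-1 - 130\right) \left(-73 - 75\right)}{2} = \frac{\left(-131\right) \left(-148\right)}{2} = \frac{1}{2} \cdot 19388 = 9694$)
$I{\left(w \right)} = 106$
$\frac{I{\left(-21 \right)}}{r} + \frac{189}{-398} = \frac{106}{9694} + \frac{189}{-398} = 106 \cdot \frac{1}{9694} + 189 \left(- \frac{1}{398}\right) = \frac{53}{4847} - \frac{189}{398} = - \frac{894989}{1929106}$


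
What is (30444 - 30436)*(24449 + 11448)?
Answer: 287176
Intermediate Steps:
(30444 - 30436)*(24449 + 11448) = 8*35897 = 287176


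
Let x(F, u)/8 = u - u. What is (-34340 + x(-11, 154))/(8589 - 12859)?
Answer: 3434/427 ≈ 8.0422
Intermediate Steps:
x(F, u) = 0 (x(F, u) = 8*(u - u) = 8*0 = 0)
(-34340 + x(-11, 154))/(8589 - 12859) = (-34340 + 0)/(8589 - 12859) = -34340/(-4270) = -34340*(-1/4270) = 3434/427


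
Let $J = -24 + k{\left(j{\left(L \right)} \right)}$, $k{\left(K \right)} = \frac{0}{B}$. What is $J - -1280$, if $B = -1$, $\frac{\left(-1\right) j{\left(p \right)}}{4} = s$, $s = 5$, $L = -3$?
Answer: $1256$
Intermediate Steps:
$j{\left(p \right)} = -20$ ($j{\left(p \right)} = \left(-4\right) 5 = -20$)
$k{\left(K \right)} = 0$ ($k{\left(K \right)} = \frac{0}{-1} = 0 \left(-1\right) = 0$)
$J = -24$ ($J = -24 + 0 = -24$)
$J - -1280 = -24 - -1280 = -24 + 1280 = 1256$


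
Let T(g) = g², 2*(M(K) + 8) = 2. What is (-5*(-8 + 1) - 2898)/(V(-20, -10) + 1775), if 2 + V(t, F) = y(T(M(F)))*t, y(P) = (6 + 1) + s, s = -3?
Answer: -2863/1693 ≈ -1.6911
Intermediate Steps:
M(K) = -7 (M(K) = -8 + (½)*2 = -8 + 1 = -7)
y(P) = 4 (y(P) = (6 + 1) - 3 = 7 - 3 = 4)
V(t, F) = -2 + 4*t
(-5*(-8 + 1) - 2898)/(V(-20, -10) + 1775) = (-5*(-8 + 1) - 2898)/((-2 + 4*(-20)) + 1775) = (-5*(-7) - 2898)/((-2 - 80) + 1775) = (35 - 2898)/(-82 + 1775) = -2863/1693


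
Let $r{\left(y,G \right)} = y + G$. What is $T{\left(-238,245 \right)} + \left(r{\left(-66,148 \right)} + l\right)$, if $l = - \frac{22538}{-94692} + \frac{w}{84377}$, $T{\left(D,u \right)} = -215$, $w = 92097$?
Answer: $- \frac{526012218811}{3994913442} \approx -131.67$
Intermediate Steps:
$r{\left(y,G \right)} = G + y$
$l = \frac{5311268975}{3994913442}$ ($l = - \frac{22538}{-94692} + \frac{92097}{84377} = \left(-22538\right) \left(- \frac{1}{94692}\right) + 92097 \cdot \frac{1}{84377} = \frac{11269}{47346} + \frac{92097}{84377} = \frac{5311268975}{3994913442} \approx 1.3295$)
$T{\left(-238,245 \right)} + \left(r{\left(-66,148 \right)} + l\right) = -215 + \left(\left(148 - 66\right) + \frac{5311268975}{3994913442}\right) = -215 + \left(82 + \frac{5311268975}{3994913442}\right) = -215 + \frac{332894171219}{3994913442} = - \frac{526012218811}{3994913442}$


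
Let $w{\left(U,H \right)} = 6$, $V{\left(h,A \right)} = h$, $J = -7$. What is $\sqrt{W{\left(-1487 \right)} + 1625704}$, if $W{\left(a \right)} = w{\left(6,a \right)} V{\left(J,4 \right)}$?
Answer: $\sqrt{1625662} \approx 1275.0$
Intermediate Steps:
$W{\left(a \right)} = -42$ ($W{\left(a \right)} = 6 \left(-7\right) = -42$)
$\sqrt{W{\left(-1487 \right)} + 1625704} = \sqrt{-42 + 1625704} = \sqrt{1625662}$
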